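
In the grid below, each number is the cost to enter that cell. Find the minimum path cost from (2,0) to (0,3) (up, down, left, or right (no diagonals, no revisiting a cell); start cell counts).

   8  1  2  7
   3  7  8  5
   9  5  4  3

29

One optimal route is (2,0)→(1,0)→(1,1)→(0,1)→(0,2)→(0,3).
Its cost is 9 + 3 + 7 + 1 + 2 + 7 = 29.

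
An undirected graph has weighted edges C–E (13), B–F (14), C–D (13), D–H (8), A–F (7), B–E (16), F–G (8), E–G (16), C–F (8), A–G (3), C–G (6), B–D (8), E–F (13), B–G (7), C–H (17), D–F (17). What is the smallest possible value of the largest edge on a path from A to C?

Some routes from A to C:
A -> G -> F -> C: max(3, 8, 8) = 8
A -> F -> C: max(7, 8) = 8
A -> F -> G -> B -> D -> C: max(7, 8, 7, 8, 13) = 13
A -> F -> G -> C: max(7, 8, 6) = 8
A -> F -> E -> C: max(7, 13, 13) = 13
A -> G -> C: max(3, 6) = 6
The minimum achievable maximum is 6.

6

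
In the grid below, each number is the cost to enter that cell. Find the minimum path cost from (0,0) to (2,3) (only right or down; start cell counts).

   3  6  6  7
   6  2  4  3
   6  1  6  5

23

One optimal route is (0,0)→(0,1)→(1,1)→(1,2)→(1,3)→(2,3).
Its cost is 3 + 6 + 2 + 4 + 3 + 5 = 23.
For comparison, the top-then-right route costs 30.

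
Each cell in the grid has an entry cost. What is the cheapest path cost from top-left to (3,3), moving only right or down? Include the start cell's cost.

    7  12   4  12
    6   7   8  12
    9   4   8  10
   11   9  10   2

Path (0,0) (1,0) (1,1) (2,1) (2,2) (2,3) (3,3): 7 + 6 + 7 + 4 + 8 + 10 + 2 = 44.
For comparison, the top-then-right route costs 59.

44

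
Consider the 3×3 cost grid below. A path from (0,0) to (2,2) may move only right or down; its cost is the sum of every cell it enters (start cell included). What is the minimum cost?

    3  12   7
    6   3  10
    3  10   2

24

Best path: (0,0) -> (1,0) -> (1,1) -> (1,2) -> (2,2)
Cost: 3 + 6 + 3 + 10 + 2 = 24
For comparison, the top-then-right route costs 34.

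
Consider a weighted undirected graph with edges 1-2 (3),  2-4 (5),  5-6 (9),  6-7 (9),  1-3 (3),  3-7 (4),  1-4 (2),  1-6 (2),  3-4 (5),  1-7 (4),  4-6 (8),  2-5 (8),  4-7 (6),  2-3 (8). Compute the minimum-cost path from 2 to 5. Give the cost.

Some routes from 2 to 5:
2 - 4 - 1 - 6 - 5: 5 + 2 + 2 + 9 = 18
2 - 5: 8
2 - 1 - 6 - 5: 3 + 2 + 9 = 14
2 - 1 - 4 - 6 - 5: 3 + 2 + 8 + 9 = 22
2 - 4 - 6 - 5: 5 + 8 + 9 = 22
Shortest: 8.

8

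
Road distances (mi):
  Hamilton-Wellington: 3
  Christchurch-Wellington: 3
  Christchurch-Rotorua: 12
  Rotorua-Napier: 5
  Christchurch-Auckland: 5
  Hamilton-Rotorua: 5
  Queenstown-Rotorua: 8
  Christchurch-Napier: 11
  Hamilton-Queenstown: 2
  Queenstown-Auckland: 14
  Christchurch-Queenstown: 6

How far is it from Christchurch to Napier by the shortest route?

11

Some routes from Christchurch to Napier:
Christchurch - Rotorua - Napier: 12 + 5 = 17
Christchurch - Wellington - Hamilton - Rotorua - Napier: 3 + 3 + 5 + 5 = 16
Christchurch - Queenstown - Rotorua - Napier: 6 + 8 + 5 = 19
Christchurch - Queenstown - Hamilton - Rotorua - Napier: 6 + 2 + 5 + 5 = 18
Christchurch - Napier: 11
Shortest: 11 mi.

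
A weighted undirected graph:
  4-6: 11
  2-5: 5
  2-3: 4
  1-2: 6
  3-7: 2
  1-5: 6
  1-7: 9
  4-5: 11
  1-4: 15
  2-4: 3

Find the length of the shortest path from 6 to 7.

20

A few of the 6→7 routes:
6→4→5→2→3→7: 11 + 11 + 5 + 4 + 2 = 33
6→4→2→3→7: 11 + 3 + 4 + 2 = 20
6→4→2→1→7: 11 + 3 + 6 + 9 = 29
6→4→2→5→1→7: 11 + 3 + 5 + 6 + 9 = 34
The minimum is 20.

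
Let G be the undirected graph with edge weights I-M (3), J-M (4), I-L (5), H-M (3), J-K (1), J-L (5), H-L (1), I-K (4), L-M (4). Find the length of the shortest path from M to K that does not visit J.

Routes from M to K avoiding J:
M - H - L - I - K: 3 + 1 + 5 + 4 = 13
M - I - K: 3 + 4 = 7
M - L - I - K: 4 + 5 + 4 = 13
Best route has total 7.

7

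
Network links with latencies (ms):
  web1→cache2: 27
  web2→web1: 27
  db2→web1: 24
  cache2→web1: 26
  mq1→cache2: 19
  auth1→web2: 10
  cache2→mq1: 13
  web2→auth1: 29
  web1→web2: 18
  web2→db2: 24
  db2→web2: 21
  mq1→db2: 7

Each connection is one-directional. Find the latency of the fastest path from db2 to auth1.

50

Candidate routes:
db2 → web2 → auth1: 21 + 29 = 50
db2 → web1 → web2 → auth1: 24 + 18 + 29 = 71
Shortest: 50 ms.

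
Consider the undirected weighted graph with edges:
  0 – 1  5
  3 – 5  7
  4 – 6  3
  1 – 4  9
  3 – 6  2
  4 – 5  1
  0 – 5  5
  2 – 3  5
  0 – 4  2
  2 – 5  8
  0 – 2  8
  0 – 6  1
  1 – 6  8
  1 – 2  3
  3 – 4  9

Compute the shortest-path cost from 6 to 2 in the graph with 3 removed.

9

A few of the 6→2 routes:
6 → 1 → 2: 8 + 3 = 11
6 → 4 → 5 → 2: 3 + 1 + 8 = 12
6 → 0 → 4 → 5 → 2: 1 + 2 + 1 + 8 = 12
6 → 0 → 1 → 2: 1 + 5 + 3 = 9
6 → 0 → 2: 1 + 8 = 9
Shortest: 9.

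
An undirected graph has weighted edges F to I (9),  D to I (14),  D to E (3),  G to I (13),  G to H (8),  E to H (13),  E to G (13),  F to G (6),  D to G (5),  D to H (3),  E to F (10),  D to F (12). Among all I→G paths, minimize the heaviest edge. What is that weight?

9

Some routes from I to G:
I → F → G: max(9, 6) = 9
I → F → D → G: max(9, 12, 5) = 12
I → F → E → D → G: max(9, 10, 3, 5) = 10
I → F → E → D → H → G: max(9, 10, 3, 3, 8) = 10
I → G: max(13) = 13
I → F → D → H → G: max(9, 12, 3, 8) = 12
Best route has worst link 9.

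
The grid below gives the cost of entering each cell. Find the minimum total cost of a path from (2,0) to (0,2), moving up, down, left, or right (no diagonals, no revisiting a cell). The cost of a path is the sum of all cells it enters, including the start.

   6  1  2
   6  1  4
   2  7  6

One optimal route is [2,0] -> [1,0] -> [1,1] -> [0,1] -> [0,2].
Its cost is 2 + 6 + 1 + 1 + 2 = 12.

12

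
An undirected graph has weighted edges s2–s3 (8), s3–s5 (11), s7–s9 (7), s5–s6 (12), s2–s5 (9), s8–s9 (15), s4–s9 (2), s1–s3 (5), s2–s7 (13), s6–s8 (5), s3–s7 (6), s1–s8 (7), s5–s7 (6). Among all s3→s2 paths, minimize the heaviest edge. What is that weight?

8

Checking several routes:
s3 - s1 - s8 - s6 - s5 - s7 - s2: max(5, 7, 5, 12, 6, 13) = 13
s3 - s5 - s7 - s2: max(11, 6, 13) = 13
s3 - s1 - s8 - s6 - s5 - s2: max(5, 7, 5, 12, 9) = 12
s3 - s7 - s5 - s2: max(6, 6, 9) = 9
s3 - s5 - s2: max(11, 9) = 11
s3 - s2: max(8) = 8
Best route has worst link 8.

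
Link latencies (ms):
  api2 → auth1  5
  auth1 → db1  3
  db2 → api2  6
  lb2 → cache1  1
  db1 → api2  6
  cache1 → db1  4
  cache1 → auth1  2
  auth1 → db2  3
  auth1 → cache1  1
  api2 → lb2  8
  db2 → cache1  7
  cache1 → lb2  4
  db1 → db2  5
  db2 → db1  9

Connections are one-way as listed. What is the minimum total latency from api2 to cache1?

6

Routes from api2 to cache1:
api2 - auth1 - cache1: 5 + 1 = 6
api2 - auth1 - db2 - cache1: 5 + 3 + 7 = 15
api2 - lb2 - cache1: 8 + 1 = 9
api2 - auth1 - db1 - db2 - cache1: 5 + 3 + 5 + 7 = 20
Shortest: 6 ms.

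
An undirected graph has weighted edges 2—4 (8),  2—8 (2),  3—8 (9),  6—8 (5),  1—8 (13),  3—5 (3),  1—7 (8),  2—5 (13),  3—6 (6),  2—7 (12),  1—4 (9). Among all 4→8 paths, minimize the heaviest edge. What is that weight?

Checking several routes:
4 -> 2 -> 7 -> 1 -> 8: max(8, 12, 8, 13) = 13
4 -> 1 -> 7 -> 2 -> 5 -> 3 -> 6 -> 8: max(9, 8, 12, 13, 3, 6, 5) = 13
4 -> 1 -> 7 -> 2 -> 8: max(9, 8, 12, 2) = 12
4 -> 1 -> 7 -> 2 -> 5 -> 3 -> 8: max(9, 8, 12, 13, 3, 9) = 13
4 -> 1 -> 8: max(9, 13) = 13
4 -> 2 -> 8: max(8, 2) = 8
Smallest bottleneck: 8.

8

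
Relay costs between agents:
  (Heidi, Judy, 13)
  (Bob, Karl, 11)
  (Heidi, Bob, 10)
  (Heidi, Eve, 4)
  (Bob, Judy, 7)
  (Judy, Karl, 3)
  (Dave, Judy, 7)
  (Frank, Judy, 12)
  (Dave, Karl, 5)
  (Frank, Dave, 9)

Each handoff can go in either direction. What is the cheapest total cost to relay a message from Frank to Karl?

14

Checking several routes:
Frank -> Judy -> Dave -> Karl: 12 + 7 + 5 = 24
Frank -> Judy -> Karl: 12 + 3 = 15
Frank -> Dave -> Karl: 9 + 5 = 14
Frank -> Dave -> Judy -> Karl: 9 + 7 + 3 = 19
The minimum is 14.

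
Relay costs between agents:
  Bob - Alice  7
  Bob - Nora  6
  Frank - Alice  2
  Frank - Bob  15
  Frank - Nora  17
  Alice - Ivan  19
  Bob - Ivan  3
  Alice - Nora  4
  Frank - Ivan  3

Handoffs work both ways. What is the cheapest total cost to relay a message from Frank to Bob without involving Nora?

Some routes from Frank to Bob avoiding Nora:
Frank - Bob: 15
Frank - Ivan - Bob: 3 + 3 = 6
Frank - Alice - Ivan - Bob: 2 + 19 + 3 = 24
Frank - Alice - Bob: 2 + 7 = 9
Best route has total 6.

6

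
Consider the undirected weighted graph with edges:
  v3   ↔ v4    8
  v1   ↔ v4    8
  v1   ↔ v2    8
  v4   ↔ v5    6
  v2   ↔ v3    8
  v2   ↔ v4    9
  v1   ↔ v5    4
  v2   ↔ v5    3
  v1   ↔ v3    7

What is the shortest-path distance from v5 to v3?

11

Some routes from v5 to v3:
v5→v1→v3: 4 + 7 = 11
v5→v2→v1→v3: 3 + 8 + 7 = 18
v5→v2→v3: 3 + 8 = 11
v5→v4→v3: 6 + 8 = 14
The minimum is 11.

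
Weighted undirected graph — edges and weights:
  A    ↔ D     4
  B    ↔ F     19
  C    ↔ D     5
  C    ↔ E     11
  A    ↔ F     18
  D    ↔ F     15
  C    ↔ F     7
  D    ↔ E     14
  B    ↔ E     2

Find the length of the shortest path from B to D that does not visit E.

31

Routes from B to D avoiding E:
B -> F -> D: 19 + 15 = 34
B -> F -> A -> D: 19 + 18 + 4 = 41
B -> F -> C -> D: 19 + 7 + 5 = 31
The minimum is 31.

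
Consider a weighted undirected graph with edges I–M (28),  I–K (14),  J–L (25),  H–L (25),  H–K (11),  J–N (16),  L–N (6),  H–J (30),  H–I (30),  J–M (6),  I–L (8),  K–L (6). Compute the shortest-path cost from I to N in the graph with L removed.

Routes from I to N avoiding L:
I-M-J-N: 28 + 6 + 16 = 50
I-H-J-N: 30 + 30 + 16 = 76
I-K-H-J-N: 14 + 11 + 30 + 16 = 71
Best route has total 50.

50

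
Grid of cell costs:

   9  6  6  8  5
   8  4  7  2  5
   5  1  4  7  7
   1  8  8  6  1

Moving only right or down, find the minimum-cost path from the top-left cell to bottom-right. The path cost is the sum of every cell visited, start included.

38

Cheapest: [0,0] [0,1] [1,1] [2,1] [2,2] [2,3] [3,3] [3,4]
  9 + 6 + 4 + 1 + 4 + 7 + 6 + 1 = 38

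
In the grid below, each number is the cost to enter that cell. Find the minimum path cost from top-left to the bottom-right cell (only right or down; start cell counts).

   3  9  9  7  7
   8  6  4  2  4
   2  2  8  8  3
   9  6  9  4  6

One optimal route is r0c0→r1c0→r1c1→r1c2→r1c3→r1c4→r2c4→r3c4.
Its cost is 3 + 8 + 6 + 4 + 2 + 4 + 3 + 6 = 36.
(Top row then right column would cost 48.)

36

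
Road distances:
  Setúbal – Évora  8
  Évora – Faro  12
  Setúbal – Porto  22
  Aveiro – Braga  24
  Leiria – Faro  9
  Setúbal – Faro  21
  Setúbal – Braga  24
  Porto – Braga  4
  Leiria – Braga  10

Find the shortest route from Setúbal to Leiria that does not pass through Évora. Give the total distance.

Candidate routes:
Setúbal - Faro - Leiria: 21 + 9 = 30
Setúbal - Braga - Leiria: 24 + 10 = 34
Setúbal - Porto - Braga - Leiria: 22 + 4 + 10 = 36
Best route has total 30.

30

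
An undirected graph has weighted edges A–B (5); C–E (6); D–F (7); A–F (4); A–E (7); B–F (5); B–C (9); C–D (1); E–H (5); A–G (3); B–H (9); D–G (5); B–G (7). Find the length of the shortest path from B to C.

9

Comparing a few candidate routes:
B - A - G - D - C: 5 + 3 + 5 + 1 = 14
B - G - D - C: 7 + 5 + 1 = 13
B - A - E - C: 5 + 7 + 6 = 18
B - F - D - C: 5 + 7 + 1 = 13
B - A - F - D - C: 5 + 4 + 7 + 1 = 17
B - C: 9
Shortest: 9.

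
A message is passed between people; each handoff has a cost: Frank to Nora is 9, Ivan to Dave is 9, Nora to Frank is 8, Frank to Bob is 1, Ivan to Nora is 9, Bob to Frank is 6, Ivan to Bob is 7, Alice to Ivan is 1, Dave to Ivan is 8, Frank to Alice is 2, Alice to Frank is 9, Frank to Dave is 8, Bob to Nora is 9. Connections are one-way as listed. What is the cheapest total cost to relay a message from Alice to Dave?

Candidate routes:
Alice → Ivan → Bob → Frank → Dave: 1 + 7 + 6 + 8 = 22
Alice → Ivan → Dave: 1 + 9 = 10
Alice → Ivan → Nora → Frank → Dave: 1 + 9 + 8 + 8 = 26
Alice → Ivan → Bob → Nora → Frank → Dave: 1 + 7 + 9 + 8 + 8 = 33
Alice → Frank → Dave: 9 + 8 = 17
Shortest: 10.

10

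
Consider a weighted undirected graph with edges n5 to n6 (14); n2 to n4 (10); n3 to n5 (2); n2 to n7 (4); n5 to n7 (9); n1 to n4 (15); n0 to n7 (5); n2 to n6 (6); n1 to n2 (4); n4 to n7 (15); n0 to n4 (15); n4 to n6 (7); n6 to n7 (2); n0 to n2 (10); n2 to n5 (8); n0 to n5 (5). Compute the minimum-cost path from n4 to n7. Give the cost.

9

Comparing a few candidate routes:
n4→n2→n6→n7: 10 + 6 + 2 = 18
n4→n0→n7: 15 + 5 = 20
n4→n7: 15
n4→n6→n7: 7 + 2 = 9
n4→n6→n2→n7: 7 + 6 + 4 = 17
n4→n2→n7: 10 + 4 = 14
The minimum is 9.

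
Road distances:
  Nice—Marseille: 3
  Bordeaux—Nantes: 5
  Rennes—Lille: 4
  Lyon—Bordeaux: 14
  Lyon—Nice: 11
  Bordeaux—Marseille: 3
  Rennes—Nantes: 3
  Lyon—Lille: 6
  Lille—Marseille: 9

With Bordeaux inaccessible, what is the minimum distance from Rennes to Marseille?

Paths from Rennes to Marseille avoiding Bordeaux:
Rennes-Lille-Marseille: 4 + 9 = 13
Rennes-Lille-Lyon-Nice-Marseille: 4 + 6 + 11 + 3 = 24
The minimum is 13.

13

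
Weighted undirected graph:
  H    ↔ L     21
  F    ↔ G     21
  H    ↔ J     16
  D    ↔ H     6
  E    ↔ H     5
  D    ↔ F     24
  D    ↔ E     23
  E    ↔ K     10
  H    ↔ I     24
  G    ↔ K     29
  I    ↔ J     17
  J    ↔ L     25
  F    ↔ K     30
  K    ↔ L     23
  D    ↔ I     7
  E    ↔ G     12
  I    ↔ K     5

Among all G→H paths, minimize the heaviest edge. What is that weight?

Comparing a few candidate routes:
G - E - K - L - H: max(12, 10, 23, 21) = 23
G - E - H: max(12, 5) = 12
G - E - K - I - J - H: max(12, 10, 5, 17, 16) = 17
G - E - K - I - D - H: max(12, 10, 5, 7, 6) = 12
G - E - D - H: max(12, 23, 6) = 23
Smallest bottleneck: 12.

12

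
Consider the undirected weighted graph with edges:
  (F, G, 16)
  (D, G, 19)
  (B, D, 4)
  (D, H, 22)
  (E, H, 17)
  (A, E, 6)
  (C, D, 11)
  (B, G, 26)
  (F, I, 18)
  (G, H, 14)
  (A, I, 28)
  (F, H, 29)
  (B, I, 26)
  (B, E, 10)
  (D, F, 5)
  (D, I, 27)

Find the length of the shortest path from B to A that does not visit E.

54

Comparing a few candidate routes:
B - I - A: 26 + 28 = 54
B - D - F - I - A: 4 + 5 + 18 + 28 = 55
B - D - I - A: 4 + 27 + 28 = 59
The minimum is 54.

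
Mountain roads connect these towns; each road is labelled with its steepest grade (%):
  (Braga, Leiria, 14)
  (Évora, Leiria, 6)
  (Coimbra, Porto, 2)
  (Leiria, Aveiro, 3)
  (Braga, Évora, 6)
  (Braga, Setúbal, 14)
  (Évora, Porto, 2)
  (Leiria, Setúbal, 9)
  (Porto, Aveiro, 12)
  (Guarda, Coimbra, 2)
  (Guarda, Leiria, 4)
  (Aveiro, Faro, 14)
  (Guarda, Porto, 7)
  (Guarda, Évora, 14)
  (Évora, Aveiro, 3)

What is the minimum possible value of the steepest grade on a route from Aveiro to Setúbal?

9

Comparing a few candidate routes:
Aveiro - Porto - Coimbra - Guarda - Leiria - Setúbal: max(12, 2, 2, 4, 9) = 12
Aveiro - Porto - Guarda - Leiria - Setúbal: max(12, 7, 4, 9) = 12
Aveiro - Leiria - Setúbal: max(3, 9) = 9
Aveiro - Évora - Porto - Coimbra - Guarda - Leiria - Setúbal: max(3, 2, 2, 2, 4, 9) = 9
Aveiro - Évora - Leiria - Setúbal: max(3, 6, 9) = 9
Aveiro - Évora - Porto - Guarda - Leiria - Setúbal: max(3, 2, 7, 4, 9) = 9
The minimum achievable maximum is 9%.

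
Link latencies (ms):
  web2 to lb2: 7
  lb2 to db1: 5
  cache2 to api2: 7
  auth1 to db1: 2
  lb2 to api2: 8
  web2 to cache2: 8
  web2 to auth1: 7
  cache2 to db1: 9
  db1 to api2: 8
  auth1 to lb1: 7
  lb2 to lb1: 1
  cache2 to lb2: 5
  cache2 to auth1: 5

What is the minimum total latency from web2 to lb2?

Checking several routes:
web2 - auth1 - lb1 - lb2: 7 + 7 + 1 = 15
web2 - auth1 - cache2 - lb2: 7 + 5 + 5 = 17
web2 - cache2 - auth1 - db1 - lb2: 8 + 5 + 2 + 5 = 20
web2 - lb2: 7
web2 - cache2 - lb2: 8 + 5 = 13
web2 - auth1 - db1 - lb2: 7 + 2 + 5 = 14
Best route has total 7 ms.

7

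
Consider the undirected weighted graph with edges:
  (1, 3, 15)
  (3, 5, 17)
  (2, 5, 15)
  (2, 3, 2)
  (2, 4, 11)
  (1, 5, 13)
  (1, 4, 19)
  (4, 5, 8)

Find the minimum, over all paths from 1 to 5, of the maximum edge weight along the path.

A few of the 1→5 routes:
1→5: max(13) = 13
1→3→2→4→5: max(15, 2, 11, 8) = 15
1→3→2→5: max(15, 2, 15) = 15
1→3→5: max(15, 17) = 17
Best route has worst link 13.

13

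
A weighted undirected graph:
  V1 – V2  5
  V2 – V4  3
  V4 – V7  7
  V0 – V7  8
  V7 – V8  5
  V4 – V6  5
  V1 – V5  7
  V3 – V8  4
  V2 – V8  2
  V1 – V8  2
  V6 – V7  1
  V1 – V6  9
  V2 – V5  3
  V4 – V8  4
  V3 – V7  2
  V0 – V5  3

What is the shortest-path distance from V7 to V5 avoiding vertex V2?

Some routes from V7 to V5 avoiding V2:
V7 → V8 → V1 → V5: 5 + 2 + 7 = 14
V7 → V3 → V8 → V1 → V5: 2 + 4 + 2 + 7 = 15
V7 → V6 → V1 → V5: 1 + 9 + 7 = 17
V7 → V0 → V5: 8 + 3 = 11
Best route has total 11.

11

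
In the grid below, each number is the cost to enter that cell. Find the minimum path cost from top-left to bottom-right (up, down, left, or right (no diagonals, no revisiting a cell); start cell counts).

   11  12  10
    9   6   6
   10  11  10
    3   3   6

42

Path r0c0 r1c0 r2c0 r3c0 r3c1 r3c2: 11 + 9 + 10 + 3 + 3 + 6 = 42.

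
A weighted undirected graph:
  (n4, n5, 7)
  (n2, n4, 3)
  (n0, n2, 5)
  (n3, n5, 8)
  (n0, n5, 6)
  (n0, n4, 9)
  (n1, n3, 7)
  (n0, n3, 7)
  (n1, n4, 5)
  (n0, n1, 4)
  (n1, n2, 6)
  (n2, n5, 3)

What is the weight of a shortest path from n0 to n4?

8

Some routes from n0 to n4:
n0→n5→n4: 6 + 7 = 13
n0→n4: 9
n0→n2→n4: 5 + 3 = 8
n0→n5→n2→n4: 6 + 3 + 3 = 12
n0→n1→n4: 4 + 5 = 9
Best route has total 8.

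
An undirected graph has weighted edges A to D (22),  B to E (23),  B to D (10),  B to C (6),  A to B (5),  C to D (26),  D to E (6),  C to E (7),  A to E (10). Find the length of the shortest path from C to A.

Checking several routes:
C-B-D-E-A: 6 + 10 + 6 + 10 = 32
C-E-D-B-A: 7 + 6 + 10 + 5 = 28
C-B-A: 6 + 5 = 11
C-E-A: 7 + 10 = 17
C-E-D-A: 7 + 6 + 22 = 35
The minimum is 11.

11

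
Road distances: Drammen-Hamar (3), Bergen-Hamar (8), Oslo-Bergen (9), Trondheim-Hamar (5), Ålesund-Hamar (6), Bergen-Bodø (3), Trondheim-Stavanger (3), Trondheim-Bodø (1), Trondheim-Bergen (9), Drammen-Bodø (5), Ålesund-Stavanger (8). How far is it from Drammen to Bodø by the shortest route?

A few of the Drammen→Bodø routes:
Drammen→Bodø: 5
Drammen→Hamar→Bergen→Bodø: 3 + 8 + 3 = 14
Drammen→Hamar→Trondheim→Bodø: 3 + 5 + 1 = 9
Shortest: 5.

5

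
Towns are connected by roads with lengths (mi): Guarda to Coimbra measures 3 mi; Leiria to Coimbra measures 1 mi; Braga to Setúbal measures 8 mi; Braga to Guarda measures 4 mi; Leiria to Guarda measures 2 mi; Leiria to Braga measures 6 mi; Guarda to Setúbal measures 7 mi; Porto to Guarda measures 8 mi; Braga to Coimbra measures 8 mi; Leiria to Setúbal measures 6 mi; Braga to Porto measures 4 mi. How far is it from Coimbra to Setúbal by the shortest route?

Some routes from Coimbra to Setúbal:
Coimbra-Guarda-Setúbal: 3 + 7 = 10
Coimbra-Leiria-Guarda-Setúbal: 1 + 2 + 7 = 10
Coimbra-Guarda-Leiria-Setúbal: 3 + 2 + 6 = 11
Coimbra-Leiria-Setúbal: 1 + 6 = 7
Best route has total 7 mi.

7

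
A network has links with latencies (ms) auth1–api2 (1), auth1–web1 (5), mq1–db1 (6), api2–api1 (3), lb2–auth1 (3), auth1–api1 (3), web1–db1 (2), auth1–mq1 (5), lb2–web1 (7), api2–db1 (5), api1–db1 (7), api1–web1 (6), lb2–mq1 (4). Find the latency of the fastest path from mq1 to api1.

8

Some routes from mq1 to api1:
mq1 -> lb2 -> auth1 -> api2 -> api1: 4 + 3 + 1 + 3 = 11
mq1 -> db1 -> api1: 6 + 7 = 13
mq1 -> lb2 -> auth1 -> api1: 4 + 3 + 3 = 10
mq1 -> auth1 -> api2 -> api1: 5 + 1 + 3 = 9
mq1 -> auth1 -> api1: 5 + 3 = 8
Best route has total 8 ms.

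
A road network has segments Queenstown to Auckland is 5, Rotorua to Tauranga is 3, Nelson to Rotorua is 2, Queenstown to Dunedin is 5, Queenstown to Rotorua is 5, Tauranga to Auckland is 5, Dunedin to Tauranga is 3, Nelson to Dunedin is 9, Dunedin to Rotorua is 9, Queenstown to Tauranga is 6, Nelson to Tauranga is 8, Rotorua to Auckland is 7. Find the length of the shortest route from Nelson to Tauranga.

Checking several routes:
Nelson → Rotorua → Tauranga: 2 + 3 = 5
Nelson → Tauranga: 8
Nelson → Dunedin → Tauranga: 9 + 3 = 12
The minimum is 5.

5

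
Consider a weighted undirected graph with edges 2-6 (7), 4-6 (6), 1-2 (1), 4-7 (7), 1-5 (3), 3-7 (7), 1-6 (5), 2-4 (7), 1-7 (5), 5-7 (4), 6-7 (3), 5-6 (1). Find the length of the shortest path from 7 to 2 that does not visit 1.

A few of the 7→2 routes:
7 → 6 → 2: 3 + 7 = 10
7 → 6 → 4 → 2: 3 + 6 + 7 = 16
7 → 5 → 6 → 4 → 2: 4 + 1 + 6 + 7 = 18
7 → 5 → 6 → 2: 4 + 1 + 7 = 12
7 → 4 → 2: 7 + 7 = 14
Best route has total 10.

10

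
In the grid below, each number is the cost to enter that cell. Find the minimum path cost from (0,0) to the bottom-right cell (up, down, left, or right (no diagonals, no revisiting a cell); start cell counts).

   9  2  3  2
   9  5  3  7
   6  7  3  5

25

One optimal route is [0,0] → [0,1] → [0,2] → [1,2] → [2,2] → [2,3].
Its cost is 9 + 2 + 3 + 3 + 3 + 5 = 25.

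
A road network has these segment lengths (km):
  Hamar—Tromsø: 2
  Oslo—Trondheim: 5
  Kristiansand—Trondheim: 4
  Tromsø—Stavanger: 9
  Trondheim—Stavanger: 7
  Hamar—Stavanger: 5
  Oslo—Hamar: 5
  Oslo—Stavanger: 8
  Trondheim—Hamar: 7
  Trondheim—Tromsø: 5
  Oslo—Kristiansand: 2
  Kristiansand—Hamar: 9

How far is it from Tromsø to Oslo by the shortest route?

7

A few of the Tromsø→Oslo routes:
Tromsø-Hamar-Kristiansand-Oslo: 2 + 9 + 2 = 13
Tromsø-Trondheim-Kristiansand-Oslo: 5 + 4 + 2 = 11
Tromsø-Trondheim-Oslo: 5 + 5 = 10
Tromsø-Hamar-Oslo: 2 + 5 = 7
The minimum is 7 km.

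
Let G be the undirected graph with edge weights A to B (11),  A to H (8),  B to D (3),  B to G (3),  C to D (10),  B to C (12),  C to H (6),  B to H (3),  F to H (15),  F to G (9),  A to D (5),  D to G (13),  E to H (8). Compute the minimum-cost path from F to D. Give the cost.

Comparing a few candidate routes:
F→H→A→D: 15 + 8 + 5 = 28
F→G→B→H→A→D: 9 + 3 + 3 + 8 + 5 = 28
F→G→B→A→D: 9 + 3 + 11 + 5 = 28
F→G→D: 9 + 13 = 22
F→G→B→D: 9 + 3 + 3 = 15
F→H→B→D: 15 + 3 + 3 = 21
Shortest: 15.

15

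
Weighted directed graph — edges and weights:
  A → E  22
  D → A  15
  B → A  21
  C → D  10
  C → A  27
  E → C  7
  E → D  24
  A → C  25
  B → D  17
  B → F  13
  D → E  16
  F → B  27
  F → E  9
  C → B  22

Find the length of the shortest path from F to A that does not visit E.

Candidate routes:
F → B → A: 27 + 21 = 48
F → B → D → A: 27 + 17 + 15 = 59
Best route has total 48.

48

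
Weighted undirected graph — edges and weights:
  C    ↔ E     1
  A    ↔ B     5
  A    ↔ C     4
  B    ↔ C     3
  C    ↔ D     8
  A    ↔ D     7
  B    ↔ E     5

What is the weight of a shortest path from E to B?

Paths from E to B:
E-B: 5
E-C-A-B: 1 + 4 + 5 = 10
E-C-D-A-B: 1 + 8 + 7 + 5 = 21
E-C-B: 1 + 3 = 4
Best route has total 4.

4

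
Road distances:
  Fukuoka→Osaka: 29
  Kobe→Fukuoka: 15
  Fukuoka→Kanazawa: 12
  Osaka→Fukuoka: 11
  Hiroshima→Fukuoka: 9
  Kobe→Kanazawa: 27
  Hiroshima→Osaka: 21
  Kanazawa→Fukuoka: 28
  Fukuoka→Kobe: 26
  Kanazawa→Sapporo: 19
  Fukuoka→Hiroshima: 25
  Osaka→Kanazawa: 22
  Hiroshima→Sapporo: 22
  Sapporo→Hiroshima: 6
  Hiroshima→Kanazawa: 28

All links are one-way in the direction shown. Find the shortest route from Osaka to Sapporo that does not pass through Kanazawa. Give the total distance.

Paths from Osaka to Sapporo avoiding Kanazawa:
Osaka -> Fukuoka -> Hiroshima -> Sapporo: 11 + 25 + 22 = 58
Best route has total 58.

58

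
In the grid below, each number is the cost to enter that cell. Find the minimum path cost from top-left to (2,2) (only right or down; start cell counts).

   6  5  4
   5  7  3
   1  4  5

Cheapest: r0c0 → r1c0 → r2c0 → r2c1 → r2c2
  6 + 5 + 1 + 4 + 5 = 21

21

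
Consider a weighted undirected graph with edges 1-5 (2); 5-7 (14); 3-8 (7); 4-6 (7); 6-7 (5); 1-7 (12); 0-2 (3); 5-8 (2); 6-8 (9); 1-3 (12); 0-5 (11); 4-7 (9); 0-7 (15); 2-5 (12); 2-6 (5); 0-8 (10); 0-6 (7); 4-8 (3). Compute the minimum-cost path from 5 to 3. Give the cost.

9

Some routes from 5 to 3:
5→0→8→3: 11 + 10 + 7 = 28
5→8→3: 2 + 7 = 9
5→2→0→8→3: 12 + 3 + 10 + 7 = 32
5→1→3: 2 + 12 = 14
The minimum is 9.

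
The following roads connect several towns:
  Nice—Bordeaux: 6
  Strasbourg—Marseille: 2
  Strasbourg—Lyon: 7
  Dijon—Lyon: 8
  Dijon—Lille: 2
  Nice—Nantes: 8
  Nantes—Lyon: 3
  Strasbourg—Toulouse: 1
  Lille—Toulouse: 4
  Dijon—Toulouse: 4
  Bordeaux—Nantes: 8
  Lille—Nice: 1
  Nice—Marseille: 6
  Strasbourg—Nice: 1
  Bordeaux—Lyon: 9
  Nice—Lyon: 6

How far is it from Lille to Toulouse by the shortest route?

Checking several routes:
Lille -> Nice -> Strasbourg -> Toulouse: 1 + 1 + 1 = 3
Lille -> Dijon -> Toulouse: 2 + 4 = 6
Lille -> Toulouse: 4
The minimum is 3.

3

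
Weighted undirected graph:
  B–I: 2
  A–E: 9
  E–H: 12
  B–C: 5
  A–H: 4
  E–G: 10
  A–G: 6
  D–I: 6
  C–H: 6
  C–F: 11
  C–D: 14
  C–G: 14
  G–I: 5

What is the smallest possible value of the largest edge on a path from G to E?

9

Checking several routes:
G -> I -> B -> C -> H -> A -> E: max(5, 2, 5, 6, 4, 9) = 9
G -> E: max(10) = 10
G -> A -> E: max(6, 9) = 9
Smallest bottleneck: 9.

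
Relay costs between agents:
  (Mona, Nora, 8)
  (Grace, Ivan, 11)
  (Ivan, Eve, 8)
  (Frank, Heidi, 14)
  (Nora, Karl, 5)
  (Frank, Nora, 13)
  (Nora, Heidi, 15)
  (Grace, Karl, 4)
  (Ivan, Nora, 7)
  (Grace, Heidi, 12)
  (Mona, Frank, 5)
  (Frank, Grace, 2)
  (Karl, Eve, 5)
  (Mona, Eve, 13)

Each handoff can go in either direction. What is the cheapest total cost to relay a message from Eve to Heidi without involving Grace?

Some routes from Eve to Heidi avoiding Grace:
Eve - Karl - Nora - Heidi: 5 + 5 + 15 = 25
Eve - Mona - Frank - Heidi: 13 + 5 + 14 = 32
Eve - Ivan - Nora - Heidi: 8 + 7 + 15 = 30
Best route has total 25.

25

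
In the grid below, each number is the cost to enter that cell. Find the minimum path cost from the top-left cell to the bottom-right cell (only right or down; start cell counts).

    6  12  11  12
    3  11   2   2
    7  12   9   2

Take [0,0] [1,0] [1,1] [1,2] [1,3] [2,3] for a total of 6 + 3 + 11 + 2 + 2 + 2 = 26.
For comparison, the top-then-right route costs 45.

26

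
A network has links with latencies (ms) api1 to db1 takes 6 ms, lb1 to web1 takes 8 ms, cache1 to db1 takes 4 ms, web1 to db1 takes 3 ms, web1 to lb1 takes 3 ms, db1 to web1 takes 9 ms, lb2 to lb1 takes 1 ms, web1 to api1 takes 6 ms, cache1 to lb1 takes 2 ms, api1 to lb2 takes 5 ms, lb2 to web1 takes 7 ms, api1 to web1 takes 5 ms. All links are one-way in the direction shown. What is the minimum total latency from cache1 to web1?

Candidate routes:
cache1 → db1 → web1: 4 + 9 = 13
cache1 → lb1 → web1: 2 + 8 = 10
Best route has total 10 ms.

10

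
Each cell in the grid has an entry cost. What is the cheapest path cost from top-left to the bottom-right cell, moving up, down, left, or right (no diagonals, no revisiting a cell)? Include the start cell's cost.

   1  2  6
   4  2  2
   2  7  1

Path r0c0 → r0c1 → r1c1 → r1c2 → r2c2: 1 + 2 + 2 + 2 + 1 = 8.

8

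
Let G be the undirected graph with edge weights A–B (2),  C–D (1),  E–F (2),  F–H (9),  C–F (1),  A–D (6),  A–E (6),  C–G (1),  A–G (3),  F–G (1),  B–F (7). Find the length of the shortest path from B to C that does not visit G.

8

Some routes from B to C avoiding G:
B -> A -> E -> F -> C: 2 + 6 + 2 + 1 = 11
B -> A -> D -> C: 2 + 6 + 1 = 9
B -> F -> C: 7 + 1 = 8
Shortest: 8.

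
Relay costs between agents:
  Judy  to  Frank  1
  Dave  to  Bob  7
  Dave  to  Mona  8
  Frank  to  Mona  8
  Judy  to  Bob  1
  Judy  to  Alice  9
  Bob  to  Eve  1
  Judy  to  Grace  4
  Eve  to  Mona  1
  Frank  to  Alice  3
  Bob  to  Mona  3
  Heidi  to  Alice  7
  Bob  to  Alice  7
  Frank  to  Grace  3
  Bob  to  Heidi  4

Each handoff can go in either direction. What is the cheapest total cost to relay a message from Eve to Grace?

6

Comparing a few candidate routes:
Eve → Bob → Judy → Grace: 1 + 1 + 4 = 6
Eve → Mona → Frank → Grace: 1 + 8 + 3 = 12
Eve → Mona → Bob → Judy → Grace: 1 + 3 + 1 + 4 = 9
Eve → Bob → Judy → Frank → Grace: 1 + 1 + 1 + 3 = 6
Eve → Mona → Bob → Judy → Frank → Grace: 1 + 3 + 1 + 1 + 3 = 9
Shortest: 6.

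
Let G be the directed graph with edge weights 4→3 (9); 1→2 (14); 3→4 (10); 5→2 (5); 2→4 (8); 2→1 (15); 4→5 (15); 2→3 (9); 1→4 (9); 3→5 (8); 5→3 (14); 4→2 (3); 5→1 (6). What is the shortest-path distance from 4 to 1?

18

Candidate routes:
4 → 2 → 3 → 5 → 1: 3 + 9 + 8 + 6 = 26
4 → 5 → 2 → 1: 15 + 5 + 15 = 35
4 → 2 → 1: 3 + 15 = 18
4 → 3 → 5 → 2 → 1: 9 + 8 + 5 + 15 = 37
4 → 3 → 5 → 1: 9 + 8 + 6 = 23
4 → 5 → 1: 15 + 6 = 21
Shortest: 18.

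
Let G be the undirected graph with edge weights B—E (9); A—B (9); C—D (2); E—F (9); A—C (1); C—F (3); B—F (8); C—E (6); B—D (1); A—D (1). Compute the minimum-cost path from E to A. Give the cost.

7

A few of the E→A routes:
E -> C -> D -> A: 6 + 2 + 1 = 9
E -> B -> D -> A: 9 + 1 + 1 = 11
E -> C -> A: 6 + 1 = 7
Shortest: 7.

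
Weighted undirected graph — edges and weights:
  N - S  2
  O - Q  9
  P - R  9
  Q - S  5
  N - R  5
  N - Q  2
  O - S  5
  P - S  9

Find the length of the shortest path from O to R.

A few of the O→R routes:
O -> Q -> S -> N -> R: 9 + 5 + 2 + 5 = 21
O -> S -> Q -> N -> R: 5 + 5 + 2 + 5 = 17
O -> S -> P -> R: 5 + 9 + 9 = 23
O -> Q -> N -> R: 9 + 2 + 5 = 16
O -> S -> N -> R: 5 + 2 + 5 = 12
O -> Q -> N -> S -> P -> R: 9 + 2 + 2 + 9 + 9 = 31
The minimum is 12.

12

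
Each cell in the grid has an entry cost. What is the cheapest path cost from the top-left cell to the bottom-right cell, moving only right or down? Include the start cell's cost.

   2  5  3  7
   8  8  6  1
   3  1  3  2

One optimal route is [0,0] → [0,1] → [0,2] → [1,2] → [1,3] → [2,3].
Its cost is 2 + 5 + 3 + 6 + 1 + 2 = 19.

19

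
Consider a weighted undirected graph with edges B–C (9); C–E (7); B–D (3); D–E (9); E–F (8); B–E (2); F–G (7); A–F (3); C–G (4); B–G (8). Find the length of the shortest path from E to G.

Checking several routes:
E - B - C - G: 2 + 9 + 4 = 15
E - F - G: 8 + 7 = 15
E - D - B - G: 9 + 3 + 8 = 20
E - C - G: 7 + 4 = 11
E - C - B - G: 7 + 9 + 8 = 24
E - B - G: 2 + 8 = 10
Shortest: 10.

10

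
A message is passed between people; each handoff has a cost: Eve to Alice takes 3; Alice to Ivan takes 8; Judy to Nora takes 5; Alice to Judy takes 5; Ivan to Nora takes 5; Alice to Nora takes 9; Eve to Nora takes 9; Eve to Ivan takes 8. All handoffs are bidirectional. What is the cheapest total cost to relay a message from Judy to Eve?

8

Comparing a few candidate routes:
Judy -> Nora -> Eve: 5 + 9 = 14
Judy -> Nora -> Alice -> Eve: 5 + 9 + 3 = 17
Judy -> Alice -> Eve: 5 + 3 = 8
Shortest: 8.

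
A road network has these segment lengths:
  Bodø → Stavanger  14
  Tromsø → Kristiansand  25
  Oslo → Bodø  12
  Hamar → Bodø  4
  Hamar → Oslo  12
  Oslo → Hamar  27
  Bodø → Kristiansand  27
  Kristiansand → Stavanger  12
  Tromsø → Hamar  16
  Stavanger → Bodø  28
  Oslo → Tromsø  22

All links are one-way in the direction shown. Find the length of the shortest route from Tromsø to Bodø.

20

Candidate routes:
Tromsø → Hamar → Oslo → Bodø: 16 + 12 + 12 = 40
Tromsø → Hamar → Bodø: 16 + 4 = 20
Tromsø → Kristiansand → Stavanger → Bodø: 25 + 12 + 28 = 65
Best route has total 20.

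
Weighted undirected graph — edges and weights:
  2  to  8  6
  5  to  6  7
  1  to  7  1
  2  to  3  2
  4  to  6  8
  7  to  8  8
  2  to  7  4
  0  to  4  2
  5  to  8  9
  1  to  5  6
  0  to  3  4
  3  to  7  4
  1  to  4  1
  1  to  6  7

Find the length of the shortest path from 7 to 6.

Checking several routes:
7 → 1 → 5 → 6: 1 + 6 + 7 = 14
7 → 3 → 0 → 4 → 6: 4 + 4 + 2 + 8 = 18
7 → 2 → 3 → 0 → 4 → 6: 4 + 2 + 4 + 2 + 8 = 20
7 → 1 → 6: 1 + 7 = 8
7 → 3 → 0 → 4 → 1 → 6: 4 + 4 + 2 + 1 + 7 = 18
7 → 1 → 4 → 6: 1 + 1 + 8 = 10
Best route has total 8.

8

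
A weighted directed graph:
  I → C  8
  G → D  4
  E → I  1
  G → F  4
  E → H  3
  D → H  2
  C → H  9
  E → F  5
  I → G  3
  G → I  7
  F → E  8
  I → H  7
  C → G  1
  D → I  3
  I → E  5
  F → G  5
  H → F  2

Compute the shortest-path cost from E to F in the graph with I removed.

5

Paths from E to F avoiding I:
E - F: 5
E - H - F: 3 + 2 = 5
Shortest: 5.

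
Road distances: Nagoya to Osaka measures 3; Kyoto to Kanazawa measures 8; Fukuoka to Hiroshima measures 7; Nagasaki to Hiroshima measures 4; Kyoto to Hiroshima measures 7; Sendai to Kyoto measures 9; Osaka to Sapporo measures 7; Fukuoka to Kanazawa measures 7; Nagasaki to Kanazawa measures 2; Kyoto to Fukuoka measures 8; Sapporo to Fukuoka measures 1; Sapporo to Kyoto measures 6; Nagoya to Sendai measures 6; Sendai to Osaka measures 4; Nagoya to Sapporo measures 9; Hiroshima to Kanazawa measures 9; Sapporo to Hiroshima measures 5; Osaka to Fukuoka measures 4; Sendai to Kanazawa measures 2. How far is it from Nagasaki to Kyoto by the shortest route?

Some routes from Nagasaki to Kyoto:
Nagasaki→Hiroshima→Kyoto: 4 + 7 = 11
Nagasaki→Kanazawa→Kyoto: 2 + 8 = 10
Nagasaki→Kanazawa→Sendai→Kyoto: 2 + 2 + 9 = 13
Shortest: 10.

10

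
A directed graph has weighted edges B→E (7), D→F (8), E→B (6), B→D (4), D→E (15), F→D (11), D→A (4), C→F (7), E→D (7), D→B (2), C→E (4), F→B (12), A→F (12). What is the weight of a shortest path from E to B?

Candidate routes:
E → D → B: 7 + 2 = 9
E → D → F → B: 7 + 8 + 12 = 27
E → D → A → F → B: 7 + 4 + 12 + 12 = 35
E → B: 6
The minimum is 6.

6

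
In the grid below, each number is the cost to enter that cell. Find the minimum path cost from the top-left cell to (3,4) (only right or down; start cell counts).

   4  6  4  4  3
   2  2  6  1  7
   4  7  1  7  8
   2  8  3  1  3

Cheapest: [0,0]→[1,0]→[1,1]→[1,2]→[2,2]→[3,2]→[3,3]→[3,4]
  4 + 2 + 2 + 6 + 1 + 3 + 1 + 3 = 22

22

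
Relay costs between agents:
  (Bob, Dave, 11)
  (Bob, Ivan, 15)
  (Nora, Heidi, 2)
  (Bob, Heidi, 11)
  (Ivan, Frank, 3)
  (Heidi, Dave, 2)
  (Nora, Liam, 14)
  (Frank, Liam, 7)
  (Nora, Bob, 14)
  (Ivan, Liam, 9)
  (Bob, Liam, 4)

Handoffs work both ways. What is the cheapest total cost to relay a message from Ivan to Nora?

23

A few of the Ivan→Nora routes:
Ivan - Liam - Bob - Heidi - Nora: 9 + 4 + 11 + 2 = 26
Ivan - Frank - Liam - Nora: 3 + 7 + 14 = 24
Ivan - Liam - Nora: 9 + 14 = 23
The minimum is 23.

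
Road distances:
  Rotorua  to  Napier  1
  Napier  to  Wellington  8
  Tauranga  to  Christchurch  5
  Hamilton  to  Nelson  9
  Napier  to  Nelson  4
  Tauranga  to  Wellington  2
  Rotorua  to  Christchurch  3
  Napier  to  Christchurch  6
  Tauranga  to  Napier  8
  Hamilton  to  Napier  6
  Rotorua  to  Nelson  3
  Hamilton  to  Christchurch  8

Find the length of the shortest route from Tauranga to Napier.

Checking several routes:
Tauranga -> Wellington -> Napier: 2 + 8 = 10
Tauranga -> Napier: 8
Tauranga -> Christchurch -> Rotorua -> Napier: 5 + 3 + 1 = 9
The minimum is 8.

8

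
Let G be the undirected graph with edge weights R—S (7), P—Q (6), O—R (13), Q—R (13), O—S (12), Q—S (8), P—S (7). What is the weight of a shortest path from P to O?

Some routes from P to O:
P → S → R → O: 7 + 7 + 13 = 27
P → S → O: 7 + 12 = 19
P → Q → R → O: 6 + 13 + 13 = 32
P → Q → S → O: 6 + 8 + 12 = 26
Best route has total 19.

19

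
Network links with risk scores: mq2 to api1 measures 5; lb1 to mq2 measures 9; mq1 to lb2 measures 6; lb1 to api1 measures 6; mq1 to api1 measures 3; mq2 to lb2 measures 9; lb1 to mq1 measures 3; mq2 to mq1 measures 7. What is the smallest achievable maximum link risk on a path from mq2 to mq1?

A few of the mq2→mq1 routes:
mq2→api1→mq1: max(5, 3) = 5
mq2→lb2→mq1: max(9, 6) = 9
mq2→mq1: max(7) = 7
mq2→api1→lb1→mq1: max(5, 6, 3) = 6
The minimum achievable maximum is 5.

5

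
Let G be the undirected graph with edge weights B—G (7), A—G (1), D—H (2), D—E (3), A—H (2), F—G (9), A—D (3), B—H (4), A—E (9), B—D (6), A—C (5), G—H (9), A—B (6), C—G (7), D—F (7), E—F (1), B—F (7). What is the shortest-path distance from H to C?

A few of the H→C routes:
H -> A -> C: 2 + 5 = 7
H -> A -> G -> C: 2 + 1 + 7 = 10
H -> D -> A -> G -> C: 2 + 3 + 1 + 7 = 13
H -> D -> A -> C: 2 + 3 + 5 = 10
H -> G -> A -> C: 9 + 1 + 5 = 15
Best route has total 7.

7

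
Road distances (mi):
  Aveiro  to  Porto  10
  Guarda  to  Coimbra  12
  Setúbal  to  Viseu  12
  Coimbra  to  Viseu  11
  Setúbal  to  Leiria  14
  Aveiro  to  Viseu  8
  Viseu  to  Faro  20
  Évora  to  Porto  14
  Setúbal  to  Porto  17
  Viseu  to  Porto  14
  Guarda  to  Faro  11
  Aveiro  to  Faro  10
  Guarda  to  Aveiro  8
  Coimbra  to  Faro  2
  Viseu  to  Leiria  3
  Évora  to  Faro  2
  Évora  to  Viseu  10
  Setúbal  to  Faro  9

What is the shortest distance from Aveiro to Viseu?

Comparing a few candidate routes:
Aveiro → Faro → Évora → Viseu: 10 + 2 + 10 = 22
Aveiro → Viseu: 8
Aveiro → Faro → Setúbal → Viseu: 10 + 9 + 12 = 31
Aveiro → Faro → Coimbra → Viseu: 10 + 2 + 11 = 23
Aveiro → Faro → Viseu: 10 + 20 = 30
Aveiro → Porto → Viseu: 10 + 14 = 24
The minimum is 8 mi.

8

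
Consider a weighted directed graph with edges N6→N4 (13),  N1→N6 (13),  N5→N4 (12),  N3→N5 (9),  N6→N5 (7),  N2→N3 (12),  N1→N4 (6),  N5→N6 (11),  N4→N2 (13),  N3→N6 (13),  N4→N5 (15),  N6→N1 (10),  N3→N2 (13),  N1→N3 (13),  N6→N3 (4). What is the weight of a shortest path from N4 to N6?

Routes from N4 to N6:
N4-N5-N6: 15 + 11 = 26
N4-N2-N3-N6: 13 + 12 + 13 = 38
N4-N2-N3-N5-N6: 13 + 12 + 9 + 11 = 45
The minimum is 26.

26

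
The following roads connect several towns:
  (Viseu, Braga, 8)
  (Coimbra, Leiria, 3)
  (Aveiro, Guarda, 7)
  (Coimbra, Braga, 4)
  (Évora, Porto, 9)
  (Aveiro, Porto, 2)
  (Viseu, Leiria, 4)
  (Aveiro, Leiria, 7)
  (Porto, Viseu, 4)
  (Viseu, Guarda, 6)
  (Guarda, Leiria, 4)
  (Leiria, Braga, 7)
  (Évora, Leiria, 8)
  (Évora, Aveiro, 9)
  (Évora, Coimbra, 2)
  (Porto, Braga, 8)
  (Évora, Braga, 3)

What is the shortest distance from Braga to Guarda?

11

A few of the Braga→Guarda routes:
Braga - Viseu - Guarda: 8 + 6 = 14
Braga - Coimbra - Leiria - Guarda: 4 + 3 + 4 = 11
Braga - Évora - Coimbra - Leiria - Guarda: 3 + 2 + 3 + 4 = 12
Braga - Évora - Leiria - Guarda: 3 + 8 + 4 = 15
Braga - Leiria - Guarda: 7 + 4 = 11
The minimum is 11.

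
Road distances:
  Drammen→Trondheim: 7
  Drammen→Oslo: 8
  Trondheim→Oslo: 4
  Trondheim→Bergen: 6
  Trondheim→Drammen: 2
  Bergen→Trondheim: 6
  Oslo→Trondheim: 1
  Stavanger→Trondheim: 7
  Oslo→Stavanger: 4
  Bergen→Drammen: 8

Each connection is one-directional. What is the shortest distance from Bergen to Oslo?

10

Comparing a few candidate routes:
Bergen -> Trondheim -> Drammen -> Oslo: 6 + 2 + 8 = 16
Bergen -> Drammen -> Oslo: 8 + 8 = 16
Bergen -> Trondheim -> Oslo: 6 + 4 = 10
Shortest: 10.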